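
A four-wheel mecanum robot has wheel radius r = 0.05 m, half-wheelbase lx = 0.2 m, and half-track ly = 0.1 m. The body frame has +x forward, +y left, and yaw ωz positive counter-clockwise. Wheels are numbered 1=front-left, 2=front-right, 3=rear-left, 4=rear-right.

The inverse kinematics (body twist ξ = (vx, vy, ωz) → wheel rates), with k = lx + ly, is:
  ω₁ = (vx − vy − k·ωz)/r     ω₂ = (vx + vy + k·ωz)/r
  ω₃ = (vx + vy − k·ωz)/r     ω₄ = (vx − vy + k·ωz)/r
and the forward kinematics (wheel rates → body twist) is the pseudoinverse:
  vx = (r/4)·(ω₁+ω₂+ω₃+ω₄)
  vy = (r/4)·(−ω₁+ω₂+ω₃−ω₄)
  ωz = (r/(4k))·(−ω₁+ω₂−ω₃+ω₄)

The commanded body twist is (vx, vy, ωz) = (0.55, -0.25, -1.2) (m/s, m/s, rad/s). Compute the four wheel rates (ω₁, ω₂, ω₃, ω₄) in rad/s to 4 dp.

(23.2000, -1.2000, 13.2000, 8.8000)

k = lx + ly = 0.2 + 0.1 = 0.3000;  k·ωz = 0.3000·-1.2 = -0.3600
ω₁ (FL) = (vx − vy − k·ωz)/r = 1.1600/0.05 = 23.2000
ω₂ (FR) = (vx + vy + k·ωz)/r = -0.0600/0.05 = -1.2000
ω₃ (RL) = (vx + vy − k·ωz)/r = 0.6600/0.05 = 13.2000
ω₄ (RR) = (vx − vy + k·ωz)/r = 0.4400/0.05 = 8.8000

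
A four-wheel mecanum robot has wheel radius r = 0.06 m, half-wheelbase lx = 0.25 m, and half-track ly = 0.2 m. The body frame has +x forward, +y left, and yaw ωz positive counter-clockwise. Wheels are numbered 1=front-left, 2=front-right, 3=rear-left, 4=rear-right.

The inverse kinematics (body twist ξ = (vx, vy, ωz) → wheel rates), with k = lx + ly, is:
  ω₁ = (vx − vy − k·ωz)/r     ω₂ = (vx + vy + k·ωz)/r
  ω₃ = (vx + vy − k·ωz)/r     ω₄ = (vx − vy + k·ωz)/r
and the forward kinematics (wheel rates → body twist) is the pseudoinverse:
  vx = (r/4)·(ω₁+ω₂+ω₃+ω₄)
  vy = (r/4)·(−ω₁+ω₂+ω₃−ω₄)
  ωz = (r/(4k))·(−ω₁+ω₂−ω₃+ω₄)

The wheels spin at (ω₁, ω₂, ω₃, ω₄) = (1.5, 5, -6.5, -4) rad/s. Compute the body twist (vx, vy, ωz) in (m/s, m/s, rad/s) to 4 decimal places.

k = lx + ly = 0.25 + 0.2 = 0.4500
ω₁+ω₂+ω₃+ω₄ = -4.0000  →  vx = (0.06/4)·-4.0000 = -0.0600
−ω₁+ω₂+ω₃−ω₄ = 1.0000  →  vy = (0.06/4)·1.0000 = 0.0150
−ω₁+ω₂−ω₃+ω₄ = 6.0000  →  ωz = (0.06/1.8000)·6.0000 = 0.2000

(-0.0600, 0.0150, 0.2000)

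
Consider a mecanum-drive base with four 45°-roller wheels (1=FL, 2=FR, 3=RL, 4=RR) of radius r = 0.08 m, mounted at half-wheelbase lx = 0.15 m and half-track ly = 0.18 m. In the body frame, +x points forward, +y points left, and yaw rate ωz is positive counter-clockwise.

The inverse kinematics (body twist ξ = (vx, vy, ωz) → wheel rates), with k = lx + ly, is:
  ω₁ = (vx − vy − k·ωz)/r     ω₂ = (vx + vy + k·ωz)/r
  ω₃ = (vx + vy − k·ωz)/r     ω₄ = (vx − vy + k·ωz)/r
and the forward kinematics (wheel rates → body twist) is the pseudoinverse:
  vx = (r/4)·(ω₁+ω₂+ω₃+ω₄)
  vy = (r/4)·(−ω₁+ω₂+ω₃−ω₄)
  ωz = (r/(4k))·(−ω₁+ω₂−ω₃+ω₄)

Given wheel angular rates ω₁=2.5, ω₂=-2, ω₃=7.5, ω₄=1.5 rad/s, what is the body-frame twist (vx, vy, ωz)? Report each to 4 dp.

k = lx + ly = 0.15 + 0.18 = 0.3300
ω₁+ω₂+ω₃+ω₄ = 9.5000  →  vx = (0.08/4)·9.5000 = 0.1900
−ω₁+ω₂+ω₃−ω₄ = 1.5000  →  vy = (0.08/4)·1.5000 = 0.0300
−ω₁+ω₂−ω₃+ω₄ = -10.5000  →  ωz = (0.08/1.3200)·-10.5000 = -0.6364

(0.1900, 0.0300, -0.6364)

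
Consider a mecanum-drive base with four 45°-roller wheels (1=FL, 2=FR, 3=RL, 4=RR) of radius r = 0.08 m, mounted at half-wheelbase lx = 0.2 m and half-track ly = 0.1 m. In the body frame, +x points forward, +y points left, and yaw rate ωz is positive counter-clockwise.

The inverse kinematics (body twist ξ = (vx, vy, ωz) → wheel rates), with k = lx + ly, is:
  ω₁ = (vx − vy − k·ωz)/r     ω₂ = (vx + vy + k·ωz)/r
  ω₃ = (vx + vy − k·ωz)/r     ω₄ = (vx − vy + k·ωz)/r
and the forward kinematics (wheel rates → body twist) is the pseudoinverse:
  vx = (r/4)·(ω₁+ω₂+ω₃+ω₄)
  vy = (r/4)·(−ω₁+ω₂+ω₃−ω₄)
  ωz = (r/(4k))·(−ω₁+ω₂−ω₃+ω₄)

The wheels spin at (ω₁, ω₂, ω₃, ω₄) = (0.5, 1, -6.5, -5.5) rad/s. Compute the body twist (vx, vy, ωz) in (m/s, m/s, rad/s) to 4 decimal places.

(-0.2100, -0.0100, 0.1000)

k = lx + ly = 0.2 + 0.1 = 0.3000
ω₁+ω₂+ω₃+ω₄ = -10.5000  →  vx = (0.08/4)·-10.5000 = -0.2100
−ω₁+ω₂+ω₃−ω₄ = -0.5000  →  vy = (0.08/4)·-0.5000 = -0.0100
−ω₁+ω₂−ω₃+ω₄ = 1.5000  →  ωz = (0.08/1.2000)·1.5000 = 0.1000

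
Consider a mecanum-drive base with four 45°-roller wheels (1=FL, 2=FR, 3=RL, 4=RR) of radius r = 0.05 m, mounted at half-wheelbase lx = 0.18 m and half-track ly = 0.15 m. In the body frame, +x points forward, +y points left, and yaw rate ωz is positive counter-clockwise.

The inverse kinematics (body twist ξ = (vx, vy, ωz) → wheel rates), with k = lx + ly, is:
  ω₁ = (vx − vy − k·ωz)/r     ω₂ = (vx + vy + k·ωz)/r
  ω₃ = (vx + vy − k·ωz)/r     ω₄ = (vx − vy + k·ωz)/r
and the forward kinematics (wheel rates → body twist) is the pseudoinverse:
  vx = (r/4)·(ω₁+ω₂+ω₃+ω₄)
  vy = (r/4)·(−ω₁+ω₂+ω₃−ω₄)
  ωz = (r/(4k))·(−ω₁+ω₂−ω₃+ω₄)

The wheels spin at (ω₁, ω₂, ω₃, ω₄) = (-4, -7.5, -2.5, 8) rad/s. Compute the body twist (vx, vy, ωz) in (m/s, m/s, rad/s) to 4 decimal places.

k = lx + ly = 0.18 + 0.15 = 0.3300
ω₁+ω₂+ω₃+ω₄ = -6.0000  →  vx = (0.05/4)·-6.0000 = -0.0750
−ω₁+ω₂+ω₃−ω₄ = -14.0000  →  vy = (0.05/4)·-14.0000 = -0.1750
−ω₁+ω₂−ω₃+ω₄ = 7.0000  →  ωz = (0.05/1.3200)·7.0000 = 0.2652

(-0.0750, -0.1750, 0.2652)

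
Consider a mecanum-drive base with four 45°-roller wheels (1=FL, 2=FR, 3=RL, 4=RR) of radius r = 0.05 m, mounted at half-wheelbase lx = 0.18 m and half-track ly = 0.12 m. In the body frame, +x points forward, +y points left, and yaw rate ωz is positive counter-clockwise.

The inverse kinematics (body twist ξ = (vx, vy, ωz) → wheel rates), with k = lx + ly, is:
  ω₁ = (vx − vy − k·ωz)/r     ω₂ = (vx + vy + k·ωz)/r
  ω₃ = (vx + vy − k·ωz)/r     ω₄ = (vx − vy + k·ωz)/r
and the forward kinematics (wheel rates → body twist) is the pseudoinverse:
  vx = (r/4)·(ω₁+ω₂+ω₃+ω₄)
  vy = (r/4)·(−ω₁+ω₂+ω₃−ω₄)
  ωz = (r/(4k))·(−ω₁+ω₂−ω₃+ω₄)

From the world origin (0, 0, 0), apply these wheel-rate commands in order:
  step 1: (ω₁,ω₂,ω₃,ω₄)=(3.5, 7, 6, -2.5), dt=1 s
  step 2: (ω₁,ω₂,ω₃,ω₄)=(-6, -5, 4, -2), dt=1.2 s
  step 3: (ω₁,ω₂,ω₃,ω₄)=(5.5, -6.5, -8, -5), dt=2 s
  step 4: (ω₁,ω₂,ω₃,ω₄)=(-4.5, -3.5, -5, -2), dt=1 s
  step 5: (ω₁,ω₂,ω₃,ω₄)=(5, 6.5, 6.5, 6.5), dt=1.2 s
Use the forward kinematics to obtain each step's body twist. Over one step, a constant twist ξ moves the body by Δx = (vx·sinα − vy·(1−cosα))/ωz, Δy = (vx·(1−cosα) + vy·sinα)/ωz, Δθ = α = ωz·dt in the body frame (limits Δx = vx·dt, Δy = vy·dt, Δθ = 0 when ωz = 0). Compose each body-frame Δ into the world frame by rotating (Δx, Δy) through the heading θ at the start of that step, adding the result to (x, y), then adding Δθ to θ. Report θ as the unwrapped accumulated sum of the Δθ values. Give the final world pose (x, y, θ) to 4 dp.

(-0.2917, 0.1408, -0.9667)

step 1: ξ=(vx,vy,ωz)=(0.1750, 0.1500, -0.2083), dt=1.0 → body Δ=(0.1893, 0.1308, -0.2083) → world pose (0.1893, 0.1308, -0.2083)
step 2: ξ=(vx,vy,ωz)=(-0.1125, 0.0875, -0.2083), dt=1.2 → body Δ=(-0.1205, 0.1207, -0.2500) → world pose (0.0963, 0.2738, -0.4583)
step 3: ξ=(vx,vy,ωz)=(-0.1750, -0.1875, -0.3750), dt=2.0 → body Δ=(-0.4523, -0.2156, -0.7500) → world pose (-0.4046, 0.2805, -1.2083)
step 4: ξ=(vx,vy,ωz)=(-0.1875, -0.0250, 0.1667), dt=1.0 → body Δ=(-0.1846, -0.0405, 0.1667) → world pose (-0.5079, 0.4387, -1.0417)
step 5: ξ=(vx,vy,ωz)=(0.3063, 0.0188, 0.0625), dt=1.2 → body Δ=(0.3663, 0.0363, 0.0750) → world pose (-0.2917, 0.1408, -0.9667)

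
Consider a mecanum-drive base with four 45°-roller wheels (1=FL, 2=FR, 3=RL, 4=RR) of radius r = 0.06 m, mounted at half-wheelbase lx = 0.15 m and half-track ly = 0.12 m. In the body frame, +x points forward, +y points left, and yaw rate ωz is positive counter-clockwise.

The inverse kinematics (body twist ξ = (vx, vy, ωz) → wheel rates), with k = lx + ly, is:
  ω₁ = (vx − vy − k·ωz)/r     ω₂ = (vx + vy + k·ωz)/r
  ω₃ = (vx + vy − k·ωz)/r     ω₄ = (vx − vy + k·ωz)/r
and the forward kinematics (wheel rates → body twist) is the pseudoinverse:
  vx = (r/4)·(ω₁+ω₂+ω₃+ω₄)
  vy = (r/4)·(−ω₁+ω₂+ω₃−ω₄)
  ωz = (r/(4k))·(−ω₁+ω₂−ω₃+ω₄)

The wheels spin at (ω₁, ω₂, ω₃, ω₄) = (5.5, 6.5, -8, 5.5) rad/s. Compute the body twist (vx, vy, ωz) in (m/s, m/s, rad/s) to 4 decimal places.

k = lx + ly = 0.15 + 0.12 = 0.2700
ω₁+ω₂+ω₃+ω₄ = 9.5000  →  vx = (0.06/4)·9.5000 = 0.1425
−ω₁+ω₂+ω₃−ω₄ = -12.5000  →  vy = (0.06/4)·-12.5000 = -0.1875
−ω₁+ω₂−ω₃+ω₄ = 14.5000  →  ωz = (0.06/1.0800)·14.5000 = 0.8056

(0.1425, -0.1875, 0.8056)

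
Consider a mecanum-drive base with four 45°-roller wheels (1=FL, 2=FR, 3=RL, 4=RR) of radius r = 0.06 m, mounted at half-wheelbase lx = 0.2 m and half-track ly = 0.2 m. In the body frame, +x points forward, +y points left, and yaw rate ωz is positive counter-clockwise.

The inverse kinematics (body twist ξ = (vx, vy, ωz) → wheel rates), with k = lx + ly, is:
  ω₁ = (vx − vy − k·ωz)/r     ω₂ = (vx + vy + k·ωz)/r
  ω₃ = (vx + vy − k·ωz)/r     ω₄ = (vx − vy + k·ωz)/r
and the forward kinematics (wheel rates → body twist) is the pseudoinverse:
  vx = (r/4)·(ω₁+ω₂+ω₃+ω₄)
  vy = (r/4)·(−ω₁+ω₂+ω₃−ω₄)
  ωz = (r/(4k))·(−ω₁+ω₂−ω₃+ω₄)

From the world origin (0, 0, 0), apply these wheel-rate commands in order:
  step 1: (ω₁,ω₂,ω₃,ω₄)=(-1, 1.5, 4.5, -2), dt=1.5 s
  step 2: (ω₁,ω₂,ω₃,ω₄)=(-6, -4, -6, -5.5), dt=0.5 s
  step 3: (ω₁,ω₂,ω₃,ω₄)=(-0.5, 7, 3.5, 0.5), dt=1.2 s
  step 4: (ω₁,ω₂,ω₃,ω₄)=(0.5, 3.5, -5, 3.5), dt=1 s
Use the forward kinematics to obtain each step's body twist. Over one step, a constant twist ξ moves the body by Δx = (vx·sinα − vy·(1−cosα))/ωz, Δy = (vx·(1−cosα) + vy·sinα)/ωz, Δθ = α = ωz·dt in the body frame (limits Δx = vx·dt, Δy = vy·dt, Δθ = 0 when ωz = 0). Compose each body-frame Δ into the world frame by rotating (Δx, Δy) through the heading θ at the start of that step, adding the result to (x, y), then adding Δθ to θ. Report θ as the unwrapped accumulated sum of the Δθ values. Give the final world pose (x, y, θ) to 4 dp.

(0.1921, 0.3395, 0.4556)

step 1: ξ=(vx,vy,ωz)=(0.0450, 0.1350, -0.1500), dt=1.5 → body Δ=(0.0896, 0.1932, -0.2250) → world pose (0.0896, 0.1932, -0.2250)
step 2: ξ=(vx,vy,ωz)=(-0.3225, 0.0225, 0.0937), dt=0.5 → body Δ=(-0.1615, 0.0075, 0.0469) → world pose (-0.0661, 0.2365, -0.1781)
step 3: ξ=(vx,vy,ωz)=(0.1575, 0.1575, 0.1688), dt=1.2 → body Δ=(0.1686, 0.2068, 0.2025) → world pose (0.1365, 0.4102, 0.0244)
step 4: ξ=(vx,vy,ωz)=(0.0375, -0.0825, 0.4313), dt=1.0 → body Δ=(0.0539, -0.0720, 0.4313) → world pose (0.1921, 0.3395, 0.4556)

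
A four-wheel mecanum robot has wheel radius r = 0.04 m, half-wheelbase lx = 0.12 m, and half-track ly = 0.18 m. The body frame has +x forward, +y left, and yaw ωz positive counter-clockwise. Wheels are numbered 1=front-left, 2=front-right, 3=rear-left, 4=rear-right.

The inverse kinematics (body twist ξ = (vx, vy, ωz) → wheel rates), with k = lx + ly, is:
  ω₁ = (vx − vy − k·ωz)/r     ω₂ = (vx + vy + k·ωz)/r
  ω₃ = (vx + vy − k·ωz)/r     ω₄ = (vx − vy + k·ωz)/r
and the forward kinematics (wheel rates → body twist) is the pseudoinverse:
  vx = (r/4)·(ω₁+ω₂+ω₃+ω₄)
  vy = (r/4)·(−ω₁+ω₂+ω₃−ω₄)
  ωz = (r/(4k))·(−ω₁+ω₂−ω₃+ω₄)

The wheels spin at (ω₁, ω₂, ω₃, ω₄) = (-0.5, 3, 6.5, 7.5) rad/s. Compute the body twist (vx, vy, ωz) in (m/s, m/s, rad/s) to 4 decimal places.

k = lx + ly = 0.12 + 0.18 = 0.3000
ω₁+ω₂+ω₃+ω₄ = 16.5000  →  vx = (0.04/4)·16.5000 = 0.1650
−ω₁+ω₂+ω₃−ω₄ = 2.5000  →  vy = (0.04/4)·2.5000 = 0.0250
−ω₁+ω₂−ω₃+ω₄ = 4.5000  →  ωz = (0.04/1.2000)·4.5000 = 0.1500

(0.1650, 0.0250, 0.1500)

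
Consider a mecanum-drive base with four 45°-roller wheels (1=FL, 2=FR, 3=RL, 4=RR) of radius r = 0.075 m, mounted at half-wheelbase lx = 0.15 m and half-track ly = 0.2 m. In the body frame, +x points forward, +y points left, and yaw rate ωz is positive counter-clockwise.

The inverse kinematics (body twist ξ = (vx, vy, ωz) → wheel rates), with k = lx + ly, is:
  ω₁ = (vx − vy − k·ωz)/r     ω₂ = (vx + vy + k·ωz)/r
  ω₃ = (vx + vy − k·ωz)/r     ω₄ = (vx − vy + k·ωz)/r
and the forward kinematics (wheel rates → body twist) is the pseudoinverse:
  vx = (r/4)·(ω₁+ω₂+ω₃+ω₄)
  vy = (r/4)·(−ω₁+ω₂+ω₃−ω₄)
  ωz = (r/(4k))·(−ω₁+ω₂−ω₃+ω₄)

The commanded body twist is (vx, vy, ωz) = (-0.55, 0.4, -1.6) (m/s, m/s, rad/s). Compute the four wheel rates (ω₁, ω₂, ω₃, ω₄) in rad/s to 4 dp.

(-5.2000, -9.4667, 5.4667, -20.1333)

k = lx + ly = 0.15 + 0.2 = 0.3500;  k·ωz = 0.3500·-1.6 = -0.5600
ω₁ (FL) = (vx − vy − k·ωz)/r = -0.3900/0.075 = -5.2000
ω₂ (FR) = (vx + vy + k·ωz)/r = -0.7100/0.075 = -9.4667
ω₃ (RL) = (vx + vy − k·ωz)/r = 0.4100/0.075 = 5.4667
ω₄ (RR) = (vx − vy + k·ωz)/r = -1.5100/0.075 = -20.1333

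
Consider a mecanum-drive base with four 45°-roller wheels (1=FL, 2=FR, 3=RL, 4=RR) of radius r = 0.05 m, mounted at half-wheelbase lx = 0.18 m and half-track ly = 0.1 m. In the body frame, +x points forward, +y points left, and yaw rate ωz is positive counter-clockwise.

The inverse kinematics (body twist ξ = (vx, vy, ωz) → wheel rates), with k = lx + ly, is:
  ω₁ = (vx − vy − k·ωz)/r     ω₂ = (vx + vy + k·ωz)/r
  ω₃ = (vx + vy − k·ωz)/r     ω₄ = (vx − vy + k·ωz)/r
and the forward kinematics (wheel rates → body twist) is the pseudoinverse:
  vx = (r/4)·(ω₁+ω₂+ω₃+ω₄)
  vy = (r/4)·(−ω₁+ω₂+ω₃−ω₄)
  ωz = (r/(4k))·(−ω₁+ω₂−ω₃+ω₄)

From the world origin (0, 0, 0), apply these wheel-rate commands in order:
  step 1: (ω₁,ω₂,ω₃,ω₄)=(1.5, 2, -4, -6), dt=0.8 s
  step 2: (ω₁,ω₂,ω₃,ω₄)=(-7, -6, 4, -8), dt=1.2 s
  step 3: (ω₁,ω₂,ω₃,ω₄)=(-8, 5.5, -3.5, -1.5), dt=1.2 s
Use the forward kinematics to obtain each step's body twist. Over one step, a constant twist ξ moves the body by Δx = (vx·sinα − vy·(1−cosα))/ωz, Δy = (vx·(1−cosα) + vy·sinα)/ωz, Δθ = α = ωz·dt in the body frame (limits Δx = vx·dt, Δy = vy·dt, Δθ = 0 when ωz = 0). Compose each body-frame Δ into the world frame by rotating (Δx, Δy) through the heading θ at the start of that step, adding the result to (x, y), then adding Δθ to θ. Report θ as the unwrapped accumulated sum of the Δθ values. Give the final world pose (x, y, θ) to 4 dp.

(-0.3036, 0.4811, 0.1875)

step 1: ξ=(vx,vy,ωz)=(-0.0813, 0.0313, -0.0670), dt=0.8 → body Δ=(-0.0643, 0.0267, -0.0536) → world pose (-0.0643, 0.0267, -0.0536)
step 2: ξ=(vx,vy,ωz)=(-0.2125, 0.1625, -0.4911), dt=1.2 → body Δ=(-0.1847, 0.2569, -0.5893) → world pose (-0.2350, 0.2931, -0.6429)
step 3: ξ=(vx,vy,ωz)=(-0.0938, 0.1438, 0.6920), dt=1.2 → body Δ=(-0.1676, 0.1093, 0.8304) → world pose (-0.3036, 0.4811, 0.1875)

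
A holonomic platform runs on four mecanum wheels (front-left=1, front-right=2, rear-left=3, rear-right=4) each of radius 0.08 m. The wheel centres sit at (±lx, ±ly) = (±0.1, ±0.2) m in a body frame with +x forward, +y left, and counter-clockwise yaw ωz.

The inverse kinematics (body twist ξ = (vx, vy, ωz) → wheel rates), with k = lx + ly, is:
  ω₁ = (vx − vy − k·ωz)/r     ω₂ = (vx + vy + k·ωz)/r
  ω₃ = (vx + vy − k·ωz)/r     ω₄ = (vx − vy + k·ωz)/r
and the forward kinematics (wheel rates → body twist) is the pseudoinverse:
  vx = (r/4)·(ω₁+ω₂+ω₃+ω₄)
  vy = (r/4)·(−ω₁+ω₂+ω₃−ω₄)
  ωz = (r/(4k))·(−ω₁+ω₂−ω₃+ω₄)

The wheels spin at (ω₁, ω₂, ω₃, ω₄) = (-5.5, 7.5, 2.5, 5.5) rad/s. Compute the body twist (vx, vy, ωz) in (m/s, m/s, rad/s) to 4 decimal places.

k = lx + ly = 0.1 + 0.2 = 0.3000
ω₁+ω₂+ω₃+ω₄ = 10.0000  →  vx = (0.08/4)·10.0000 = 0.2000
−ω₁+ω₂+ω₃−ω₄ = 10.0000  →  vy = (0.08/4)·10.0000 = 0.2000
−ω₁+ω₂−ω₃+ω₄ = 16.0000  →  ωz = (0.08/1.2000)·16.0000 = 1.0667

(0.2000, 0.2000, 1.0667)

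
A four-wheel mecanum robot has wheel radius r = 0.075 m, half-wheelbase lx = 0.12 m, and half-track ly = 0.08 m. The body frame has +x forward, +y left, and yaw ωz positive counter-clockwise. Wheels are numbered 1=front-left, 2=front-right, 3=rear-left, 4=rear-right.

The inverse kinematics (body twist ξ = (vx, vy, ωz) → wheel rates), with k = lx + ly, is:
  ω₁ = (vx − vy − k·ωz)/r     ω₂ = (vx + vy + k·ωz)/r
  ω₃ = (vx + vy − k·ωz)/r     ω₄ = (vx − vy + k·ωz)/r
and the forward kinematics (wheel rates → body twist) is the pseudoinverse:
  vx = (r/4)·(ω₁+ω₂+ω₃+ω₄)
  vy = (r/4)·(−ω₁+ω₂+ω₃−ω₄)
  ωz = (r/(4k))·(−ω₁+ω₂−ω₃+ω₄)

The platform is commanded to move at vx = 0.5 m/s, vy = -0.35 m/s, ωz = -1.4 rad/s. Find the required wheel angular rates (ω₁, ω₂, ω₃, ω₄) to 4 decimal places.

(15.0667, -1.7333, 5.7333, 7.6000)

k = lx + ly = 0.12 + 0.08 = 0.2000;  k·ωz = 0.2000·-1.4 = -0.2800
ω₁ (FL) = (vx − vy − k·ωz)/r = 1.1300/0.075 = 15.0667
ω₂ (FR) = (vx + vy + k·ωz)/r = -0.1300/0.075 = -1.7333
ω₃ (RL) = (vx + vy − k·ωz)/r = 0.4300/0.075 = 5.7333
ω₄ (RR) = (vx − vy + k·ωz)/r = 0.5700/0.075 = 7.6000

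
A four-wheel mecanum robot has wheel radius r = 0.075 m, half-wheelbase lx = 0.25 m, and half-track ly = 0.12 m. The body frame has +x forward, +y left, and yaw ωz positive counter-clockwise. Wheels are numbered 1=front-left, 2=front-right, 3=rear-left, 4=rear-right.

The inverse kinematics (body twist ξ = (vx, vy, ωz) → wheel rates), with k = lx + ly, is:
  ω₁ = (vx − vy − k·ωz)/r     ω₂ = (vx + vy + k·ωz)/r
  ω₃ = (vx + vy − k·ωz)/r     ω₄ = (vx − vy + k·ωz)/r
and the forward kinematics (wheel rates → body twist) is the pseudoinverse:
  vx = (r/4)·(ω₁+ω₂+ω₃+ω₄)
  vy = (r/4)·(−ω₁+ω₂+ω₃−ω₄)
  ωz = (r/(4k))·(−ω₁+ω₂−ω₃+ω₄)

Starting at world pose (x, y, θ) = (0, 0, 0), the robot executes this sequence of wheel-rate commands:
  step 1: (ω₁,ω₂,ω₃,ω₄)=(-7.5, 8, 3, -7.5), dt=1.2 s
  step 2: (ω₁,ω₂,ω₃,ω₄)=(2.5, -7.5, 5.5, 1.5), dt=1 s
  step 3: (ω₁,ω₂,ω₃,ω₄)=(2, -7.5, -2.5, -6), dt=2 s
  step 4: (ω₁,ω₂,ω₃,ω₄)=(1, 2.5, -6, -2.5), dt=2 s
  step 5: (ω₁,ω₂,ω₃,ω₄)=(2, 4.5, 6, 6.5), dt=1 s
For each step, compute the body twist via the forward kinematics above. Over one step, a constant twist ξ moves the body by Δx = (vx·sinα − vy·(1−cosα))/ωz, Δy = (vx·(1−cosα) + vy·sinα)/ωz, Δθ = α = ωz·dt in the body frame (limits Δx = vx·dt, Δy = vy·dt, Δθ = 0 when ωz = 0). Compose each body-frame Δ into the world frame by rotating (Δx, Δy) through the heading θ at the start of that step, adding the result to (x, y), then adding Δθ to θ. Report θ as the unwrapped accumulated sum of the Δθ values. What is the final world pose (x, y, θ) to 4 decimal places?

step 1: ξ=(vx,vy,ωz)=(-0.0750, 0.4875, 0.2534), dt=1.2 → body Δ=(-0.1769, 0.5625, 0.3041) → world pose (-0.1769, 0.5625, 0.3041)
step 2: ξ=(vx,vy,ωz)=(0.0375, -0.1125, -0.7095), dt=1.0 → body Δ=(-0.0038, -0.1161, -0.7095) → world pose (-0.1458, 0.4506, -0.4054)
step 3: ξ=(vx,vy,ωz)=(-0.2625, -0.1125, -0.6588), dt=2.0 → body Δ=(-0.5137, 0.1333, -1.3176) → world pose (-0.5653, 0.7757, -1.7230)
step 4: ξ=(vx,vy,ωz)=(-0.0937, -0.0375, 0.2534), dt=2.0 → body Δ=(-0.1610, -0.1183, 0.5068) → world pose (-0.6579, 0.9528, -1.2162)
step 5: ξ=(vx,vy,ωz)=(0.3562, 0.0375, 0.1520), dt=1.0 → body Δ=(0.3520, 0.0644, 0.1520) → world pose (-0.4753, 0.6450, -1.0642)

(-0.4753, 0.6450, -1.0642)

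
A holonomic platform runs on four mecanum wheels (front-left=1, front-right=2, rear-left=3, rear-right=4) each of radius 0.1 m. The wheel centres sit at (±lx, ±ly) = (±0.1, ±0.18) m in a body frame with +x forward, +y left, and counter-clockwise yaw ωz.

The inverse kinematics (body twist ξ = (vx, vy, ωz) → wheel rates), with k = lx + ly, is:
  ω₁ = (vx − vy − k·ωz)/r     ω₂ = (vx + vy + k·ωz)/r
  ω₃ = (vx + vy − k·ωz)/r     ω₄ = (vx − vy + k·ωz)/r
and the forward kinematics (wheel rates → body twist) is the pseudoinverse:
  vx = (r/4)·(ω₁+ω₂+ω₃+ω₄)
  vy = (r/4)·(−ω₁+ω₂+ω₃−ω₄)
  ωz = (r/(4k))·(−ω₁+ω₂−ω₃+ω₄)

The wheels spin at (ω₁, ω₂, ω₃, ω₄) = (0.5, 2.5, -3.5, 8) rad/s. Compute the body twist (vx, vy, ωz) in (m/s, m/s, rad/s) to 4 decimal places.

k = lx + ly = 0.1 + 0.18 = 0.2800
ω₁+ω₂+ω₃+ω₄ = 7.5000  →  vx = (0.1/4)·7.5000 = 0.1875
−ω₁+ω₂+ω₃−ω₄ = -9.5000  →  vy = (0.1/4)·-9.5000 = -0.2375
−ω₁+ω₂−ω₃+ω₄ = 13.5000  →  ωz = (0.1/1.1200)·13.5000 = 1.2054

(0.1875, -0.2375, 1.2054)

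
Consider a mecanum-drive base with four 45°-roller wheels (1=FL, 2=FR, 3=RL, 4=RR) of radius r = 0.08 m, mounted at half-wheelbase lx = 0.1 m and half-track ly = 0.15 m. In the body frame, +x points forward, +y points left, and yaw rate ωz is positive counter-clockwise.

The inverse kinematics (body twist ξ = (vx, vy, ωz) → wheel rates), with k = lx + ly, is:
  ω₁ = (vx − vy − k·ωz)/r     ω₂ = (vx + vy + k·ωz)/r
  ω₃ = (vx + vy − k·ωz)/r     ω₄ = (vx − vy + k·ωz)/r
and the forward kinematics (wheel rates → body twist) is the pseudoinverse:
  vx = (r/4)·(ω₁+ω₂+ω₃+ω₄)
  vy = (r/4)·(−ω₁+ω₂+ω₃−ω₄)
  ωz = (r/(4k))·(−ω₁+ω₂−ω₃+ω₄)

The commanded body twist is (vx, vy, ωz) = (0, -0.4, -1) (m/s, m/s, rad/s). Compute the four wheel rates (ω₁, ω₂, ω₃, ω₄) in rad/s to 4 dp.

k = lx + ly = 0.1 + 0.15 = 0.2500;  k·ωz = 0.2500·-1 = -0.2500
ω₁ (FL) = (vx − vy − k·ωz)/r = 0.6500/0.08 = 8.1250
ω₂ (FR) = (vx + vy + k·ωz)/r = -0.6500/0.08 = -8.1250
ω₃ (RL) = (vx + vy − k·ωz)/r = -0.1500/0.08 = -1.8750
ω₄ (RR) = (vx − vy + k·ωz)/r = 0.1500/0.08 = 1.8750

(8.1250, -8.1250, -1.8750, 1.8750)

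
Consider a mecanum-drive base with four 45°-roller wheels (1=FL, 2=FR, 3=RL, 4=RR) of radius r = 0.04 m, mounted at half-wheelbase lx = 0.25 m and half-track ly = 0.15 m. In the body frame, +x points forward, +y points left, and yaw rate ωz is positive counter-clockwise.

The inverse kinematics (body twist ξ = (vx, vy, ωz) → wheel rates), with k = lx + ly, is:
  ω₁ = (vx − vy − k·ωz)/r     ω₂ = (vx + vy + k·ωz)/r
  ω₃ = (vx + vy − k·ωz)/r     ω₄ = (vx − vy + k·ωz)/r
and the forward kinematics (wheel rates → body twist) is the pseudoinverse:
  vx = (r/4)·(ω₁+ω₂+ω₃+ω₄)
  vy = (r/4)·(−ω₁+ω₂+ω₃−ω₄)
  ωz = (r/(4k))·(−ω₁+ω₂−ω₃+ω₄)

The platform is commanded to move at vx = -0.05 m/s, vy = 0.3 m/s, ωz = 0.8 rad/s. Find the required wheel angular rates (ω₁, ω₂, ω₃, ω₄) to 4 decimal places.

k = lx + ly = 0.25 + 0.15 = 0.4000;  k·ωz = 0.4000·0.8 = 0.3200
ω₁ (FL) = (vx − vy − k·ωz)/r = -0.6700/0.04 = -16.7500
ω₂ (FR) = (vx + vy + k·ωz)/r = 0.5700/0.04 = 14.2500
ω₃ (RL) = (vx + vy − k·ωz)/r = -0.0700/0.04 = -1.7500
ω₄ (RR) = (vx − vy + k·ωz)/r = -0.0300/0.04 = -0.7500

(-16.7500, 14.2500, -1.7500, -0.7500)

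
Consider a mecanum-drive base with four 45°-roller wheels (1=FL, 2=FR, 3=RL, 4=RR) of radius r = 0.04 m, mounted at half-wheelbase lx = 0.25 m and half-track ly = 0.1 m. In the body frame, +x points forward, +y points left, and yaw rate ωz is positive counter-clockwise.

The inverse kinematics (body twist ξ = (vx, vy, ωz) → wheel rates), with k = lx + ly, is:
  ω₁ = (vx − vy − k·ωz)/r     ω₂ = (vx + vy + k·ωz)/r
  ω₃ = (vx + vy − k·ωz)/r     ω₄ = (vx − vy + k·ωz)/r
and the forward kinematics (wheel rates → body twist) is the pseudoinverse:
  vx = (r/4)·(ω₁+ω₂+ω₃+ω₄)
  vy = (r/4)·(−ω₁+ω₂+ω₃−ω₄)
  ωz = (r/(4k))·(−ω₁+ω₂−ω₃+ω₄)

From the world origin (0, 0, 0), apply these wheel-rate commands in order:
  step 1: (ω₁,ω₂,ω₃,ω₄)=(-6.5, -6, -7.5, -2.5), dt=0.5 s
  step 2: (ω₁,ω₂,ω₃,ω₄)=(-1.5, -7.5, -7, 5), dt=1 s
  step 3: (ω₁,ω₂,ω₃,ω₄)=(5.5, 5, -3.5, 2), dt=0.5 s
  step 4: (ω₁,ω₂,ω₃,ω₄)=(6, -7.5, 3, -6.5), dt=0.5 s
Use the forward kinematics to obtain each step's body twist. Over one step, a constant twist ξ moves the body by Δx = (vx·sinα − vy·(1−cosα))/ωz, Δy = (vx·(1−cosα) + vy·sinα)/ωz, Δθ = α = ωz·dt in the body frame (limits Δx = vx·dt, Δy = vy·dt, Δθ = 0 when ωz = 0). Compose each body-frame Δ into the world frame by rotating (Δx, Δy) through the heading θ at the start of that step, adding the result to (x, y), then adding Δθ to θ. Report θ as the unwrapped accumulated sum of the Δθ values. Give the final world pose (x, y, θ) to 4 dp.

(-0.1603, -0.2619, -0.0071)

step 1: ξ=(vx,vy,ωz)=(-0.2250, -0.0450, 0.1571), dt=0.5 → body Δ=(-0.1115, -0.0269, 0.0786) → world pose (-0.1115, -0.0269, 0.0786)
step 2: ξ=(vx,vy,ωz)=(-0.1100, -0.1800, 0.1714), dt=1.0 → body Δ=(-0.0941, -0.1885, 0.1714) → world pose (-0.1905, -0.2222, 0.2500)
step 3: ξ=(vx,vy,ωz)=(0.0900, -0.0600, 0.1429), dt=0.5 → body Δ=(0.0460, -0.0284, 0.0714) → world pose (-0.1389, -0.2383, 0.3214)
step 4: ξ=(vx,vy,ωz)=(-0.0500, -0.0400, -0.6571), dt=0.5 → body Δ=(-0.0278, -0.0156, -0.3286) → world pose (-0.1603, -0.2619, -0.0071)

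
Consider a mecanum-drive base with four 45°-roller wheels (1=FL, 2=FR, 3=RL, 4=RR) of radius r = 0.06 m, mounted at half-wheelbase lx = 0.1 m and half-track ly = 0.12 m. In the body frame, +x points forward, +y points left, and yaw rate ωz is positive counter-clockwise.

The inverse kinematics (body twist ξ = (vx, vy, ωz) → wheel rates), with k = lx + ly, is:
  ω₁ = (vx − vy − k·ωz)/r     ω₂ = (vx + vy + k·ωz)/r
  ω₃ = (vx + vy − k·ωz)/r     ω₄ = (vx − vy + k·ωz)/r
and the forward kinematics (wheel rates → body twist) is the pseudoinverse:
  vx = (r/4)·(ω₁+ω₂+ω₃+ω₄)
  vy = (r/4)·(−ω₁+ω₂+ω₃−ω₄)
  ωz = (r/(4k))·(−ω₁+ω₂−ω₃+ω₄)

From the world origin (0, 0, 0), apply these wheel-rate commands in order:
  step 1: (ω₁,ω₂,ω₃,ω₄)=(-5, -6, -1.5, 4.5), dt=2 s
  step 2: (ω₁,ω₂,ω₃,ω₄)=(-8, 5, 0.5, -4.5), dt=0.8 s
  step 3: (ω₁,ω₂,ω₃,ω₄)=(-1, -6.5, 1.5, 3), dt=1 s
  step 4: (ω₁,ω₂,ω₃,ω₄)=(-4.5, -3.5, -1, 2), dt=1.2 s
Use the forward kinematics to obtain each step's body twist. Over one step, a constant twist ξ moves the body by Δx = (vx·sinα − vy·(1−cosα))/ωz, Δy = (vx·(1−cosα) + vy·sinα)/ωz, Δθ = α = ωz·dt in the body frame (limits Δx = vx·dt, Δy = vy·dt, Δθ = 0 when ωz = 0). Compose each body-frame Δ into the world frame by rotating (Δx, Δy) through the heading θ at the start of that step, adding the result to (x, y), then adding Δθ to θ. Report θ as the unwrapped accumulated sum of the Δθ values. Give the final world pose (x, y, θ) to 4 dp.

step 1: ξ=(vx,vy,ωz)=(-0.1200, -0.1050, 0.3409), dt=2.0 → body Δ=(-0.1530, -0.2728, 0.6818) → world pose (-0.1530, -0.2728, 0.6818)
step 2: ξ=(vx,vy,ωz)=(-0.1050, 0.2700, 0.5455), dt=0.8 → body Δ=(-0.1277, 0.1912, 0.4364) → world pose (-0.3726, -0.2049, 1.1182)
step 3: ξ=(vx,vy,ωz)=(-0.0450, -0.1050, -0.2727), dt=1.0 → body Δ=(-0.0587, -0.0976, -0.2727) → world pose (-0.3105, -0.3003, 0.8455)
step 4: ξ=(vx,vy,ωz)=(-0.1050, -0.0300, 0.2727), dt=1.2 → body Δ=(-0.1179, -0.0558, 0.3273) → world pose (-0.3470, -0.4256, 1.1727)

(-0.3470, -0.4256, 1.1727)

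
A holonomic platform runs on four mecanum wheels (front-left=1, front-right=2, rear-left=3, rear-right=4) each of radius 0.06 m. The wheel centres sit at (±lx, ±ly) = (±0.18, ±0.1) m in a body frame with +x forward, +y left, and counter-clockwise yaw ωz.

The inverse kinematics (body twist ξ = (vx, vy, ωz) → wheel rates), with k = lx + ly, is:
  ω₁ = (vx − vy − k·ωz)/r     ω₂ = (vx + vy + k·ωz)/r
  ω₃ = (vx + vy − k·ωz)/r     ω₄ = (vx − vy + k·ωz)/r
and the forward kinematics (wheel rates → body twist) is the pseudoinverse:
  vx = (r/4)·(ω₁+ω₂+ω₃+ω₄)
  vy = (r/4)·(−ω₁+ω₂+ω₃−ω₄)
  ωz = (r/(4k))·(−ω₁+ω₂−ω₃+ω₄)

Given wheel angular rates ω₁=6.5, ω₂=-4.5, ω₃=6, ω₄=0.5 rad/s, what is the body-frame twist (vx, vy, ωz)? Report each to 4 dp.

k = lx + ly = 0.18 + 0.1 = 0.2800
ω₁+ω₂+ω₃+ω₄ = 8.5000  →  vx = (0.06/4)·8.5000 = 0.1275
−ω₁+ω₂+ω₃−ω₄ = -5.5000  →  vy = (0.06/4)·-5.5000 = -0.0825
−ω₁+ω₂−ω₃+ω₄ = -16.5000  →  ωz = (0.06/1.1200)·-16.5000 = -0.8839

(0.1275, -0.0825, -0.8839)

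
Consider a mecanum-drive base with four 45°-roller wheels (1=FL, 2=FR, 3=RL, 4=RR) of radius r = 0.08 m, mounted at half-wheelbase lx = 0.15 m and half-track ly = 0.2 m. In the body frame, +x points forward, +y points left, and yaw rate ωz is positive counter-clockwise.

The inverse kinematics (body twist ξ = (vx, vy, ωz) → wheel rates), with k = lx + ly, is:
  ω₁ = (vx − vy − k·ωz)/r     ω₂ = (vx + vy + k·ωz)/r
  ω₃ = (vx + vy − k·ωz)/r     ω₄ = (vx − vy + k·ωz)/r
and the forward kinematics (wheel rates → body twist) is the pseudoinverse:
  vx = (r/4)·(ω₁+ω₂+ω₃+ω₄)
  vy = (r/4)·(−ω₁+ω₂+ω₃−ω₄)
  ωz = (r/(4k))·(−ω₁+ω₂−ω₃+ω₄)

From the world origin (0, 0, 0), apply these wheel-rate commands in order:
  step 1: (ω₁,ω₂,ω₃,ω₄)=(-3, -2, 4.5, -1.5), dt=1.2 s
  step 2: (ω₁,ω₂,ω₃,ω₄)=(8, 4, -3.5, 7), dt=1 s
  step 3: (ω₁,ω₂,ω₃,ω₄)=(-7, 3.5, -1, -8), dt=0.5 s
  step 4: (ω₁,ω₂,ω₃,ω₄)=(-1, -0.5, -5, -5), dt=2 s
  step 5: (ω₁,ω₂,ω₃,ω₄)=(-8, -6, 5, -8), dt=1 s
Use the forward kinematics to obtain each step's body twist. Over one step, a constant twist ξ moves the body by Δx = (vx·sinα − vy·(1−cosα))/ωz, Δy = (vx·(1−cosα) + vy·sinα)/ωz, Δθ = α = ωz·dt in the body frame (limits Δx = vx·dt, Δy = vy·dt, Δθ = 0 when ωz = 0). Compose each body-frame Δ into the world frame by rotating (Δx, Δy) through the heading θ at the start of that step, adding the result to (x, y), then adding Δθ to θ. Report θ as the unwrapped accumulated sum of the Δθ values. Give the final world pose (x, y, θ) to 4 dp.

(-0.6488, 0.2877, -0.4429)

step 1: ξ=(vx,vy,ωz)=(-0.0400, 0.1400, -0.2857), dt=1.2 → body Δ=(-0.0185, 0.1729, -0.3429) → world pose (-0.0185, 0.1729, -0.3429)
step 2: ξ=(vx,vy,ωz)=(0.3100, -0.2900, 0.3714), dt=1.0 → body Δ=(0.3562, -0.2265, 0.3714) → world pose (0.2408, -0.1601, 0.0286)
step 3: ξ=(vx,vy,ωz)=(-0.2500, 0.3500, 0.2000), dt=0.5 → body Δ=(-0.1335, 0.1685, 0.1000) → world pose (0.1025, 0.0044, 0.1286)
step 4: ξ=(vx,vy,ωz)=(-0.2300, 0.0100, 0.0286), dt=2.0 → body Δ=(-0.4603, 0.0068, 0.0571) → world pose (-0.3549, -0.0478, 0.1857)
step 5: ξ=(vx,vy,ωz)=(-0.3400, 0.3000, -0.6286), dt=1.0 → body Δ=(-0.2268, 0.3840, -0.6286) → world pose (-0.6488, 0.2877, -0.4429)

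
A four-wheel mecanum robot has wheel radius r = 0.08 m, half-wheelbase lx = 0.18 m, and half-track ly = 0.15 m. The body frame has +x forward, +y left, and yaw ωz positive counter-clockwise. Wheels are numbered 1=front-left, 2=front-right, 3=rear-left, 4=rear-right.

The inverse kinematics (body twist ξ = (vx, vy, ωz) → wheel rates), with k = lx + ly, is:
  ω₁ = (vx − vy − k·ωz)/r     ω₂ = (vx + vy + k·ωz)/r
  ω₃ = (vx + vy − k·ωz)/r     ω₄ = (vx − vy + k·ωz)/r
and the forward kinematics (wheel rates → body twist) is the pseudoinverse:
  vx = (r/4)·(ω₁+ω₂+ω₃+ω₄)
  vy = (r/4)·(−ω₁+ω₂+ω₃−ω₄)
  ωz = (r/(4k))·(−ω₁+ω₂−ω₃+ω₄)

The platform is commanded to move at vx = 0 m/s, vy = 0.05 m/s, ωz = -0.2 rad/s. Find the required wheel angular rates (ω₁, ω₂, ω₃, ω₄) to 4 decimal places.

(0.2000, -0.2000, 1.4500, -1.4500)

k = lx + ly = 0.18 + 0.15 = 0.3300;  k·ωz = 0.3300·-0.2 = -0.0660
ω₁ (FL) = (vx − vy − k·ωz)/r = 0.0160/0.08 = 0.2000
ω₂ (FR) = (vx + vy + k·ωz)/r = -0.0160/0.08 = -0.2000
ω₃ (RL) = (vx + vy − k·ωz)/r = 0.1160/0.08 = 1.4500
ω₄ (RR) = (vx − vy + k·ωz)/r = -0.1160/0.08 = -1.4500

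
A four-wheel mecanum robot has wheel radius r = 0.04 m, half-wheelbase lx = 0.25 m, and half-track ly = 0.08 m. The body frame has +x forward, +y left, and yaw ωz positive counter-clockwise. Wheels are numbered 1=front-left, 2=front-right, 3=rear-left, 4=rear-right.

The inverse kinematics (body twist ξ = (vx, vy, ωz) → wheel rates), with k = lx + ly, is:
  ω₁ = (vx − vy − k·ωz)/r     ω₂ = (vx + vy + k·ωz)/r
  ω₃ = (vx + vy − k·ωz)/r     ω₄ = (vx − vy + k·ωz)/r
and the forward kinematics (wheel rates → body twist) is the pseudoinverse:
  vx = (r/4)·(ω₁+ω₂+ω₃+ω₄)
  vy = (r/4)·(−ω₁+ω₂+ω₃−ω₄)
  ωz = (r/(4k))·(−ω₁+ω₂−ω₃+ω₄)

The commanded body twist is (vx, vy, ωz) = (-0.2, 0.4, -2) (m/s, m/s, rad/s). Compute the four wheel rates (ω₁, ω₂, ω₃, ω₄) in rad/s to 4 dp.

(1.5000, -11.5000, 21.5000, -31.5000)

k = lx + ly = 0.25 + 0.08 = 0.3300;  k·ωz = 0.3300·-2 = -0.6600
ω₁ (FL) = (vx − vy − k·ωz)/r = 0.0600/0.04 = 1.5000
ω₂ (FR) = (vx + vy + k·ωz)/r = -0.4600/0.04 = -11.5000
ω₃ (RL) = (vx + vy − k·ωz)/r = 0.8600/0.04 = 21.5000
ω₄ (RR) = (vx − vy + k·ωz)/r = -1.2600/0.04 = -31.5000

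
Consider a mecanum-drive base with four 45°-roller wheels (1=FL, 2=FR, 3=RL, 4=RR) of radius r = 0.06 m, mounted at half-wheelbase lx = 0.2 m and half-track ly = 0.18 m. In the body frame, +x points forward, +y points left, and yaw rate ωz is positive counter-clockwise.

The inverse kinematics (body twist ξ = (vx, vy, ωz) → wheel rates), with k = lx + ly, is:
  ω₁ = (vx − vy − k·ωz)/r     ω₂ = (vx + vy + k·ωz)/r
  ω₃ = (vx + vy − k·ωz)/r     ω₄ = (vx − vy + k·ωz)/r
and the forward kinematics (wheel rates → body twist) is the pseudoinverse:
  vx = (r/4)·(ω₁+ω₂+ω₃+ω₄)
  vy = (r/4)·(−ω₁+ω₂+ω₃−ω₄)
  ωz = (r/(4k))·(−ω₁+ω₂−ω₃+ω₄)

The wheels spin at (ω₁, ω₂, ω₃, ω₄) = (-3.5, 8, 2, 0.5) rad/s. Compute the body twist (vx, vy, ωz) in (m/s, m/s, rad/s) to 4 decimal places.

k = lx + ly = 0.2 + 0.18 = 0.3800
ω₁+ω₂+ω₃+ω₄ = 7.0000  →  vx = (0.06/4)·7.0000 = 0.1050
−ω₁+ω₂+ω₃−ω₄ = 13.0000  →  vy = (0.06/4)·13.0000 = 0.1950
−ω₁+ω₂−ω₃+ω₄ = 10.0000  →  ωz = (0.06/1.5200)·10.0000 = 0.3947

(0.1050, 0.1950, 0.3947)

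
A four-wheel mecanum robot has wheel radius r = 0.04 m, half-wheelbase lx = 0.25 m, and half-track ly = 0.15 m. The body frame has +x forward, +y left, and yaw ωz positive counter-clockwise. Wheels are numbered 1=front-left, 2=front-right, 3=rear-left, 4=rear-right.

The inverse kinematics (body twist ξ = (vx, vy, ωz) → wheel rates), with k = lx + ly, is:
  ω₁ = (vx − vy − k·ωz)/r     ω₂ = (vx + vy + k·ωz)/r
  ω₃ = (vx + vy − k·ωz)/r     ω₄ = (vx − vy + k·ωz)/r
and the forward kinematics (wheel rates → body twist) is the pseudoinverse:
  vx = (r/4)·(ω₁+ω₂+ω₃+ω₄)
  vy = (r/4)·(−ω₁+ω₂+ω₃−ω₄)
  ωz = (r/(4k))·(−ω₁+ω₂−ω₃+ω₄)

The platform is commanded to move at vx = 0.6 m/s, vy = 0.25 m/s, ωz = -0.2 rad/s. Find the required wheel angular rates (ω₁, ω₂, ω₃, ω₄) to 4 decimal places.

k = lx + ly = 0.25 + 0.15 = 0.4000;  k·ωz = 0.4000·-0.2 = -0.0800
ω₁ (FL) = (vx − vy − k·ωz)/r = 0.4300/0.04 = 10.7500
ω₂ (FR) = (vx + vy + k·ωz)/r = 0.7700/0.04 = 19.2500
ω₃ (RL) = (vx + vy − k·ωz)/r = 0.9300/0.04 = 23.2500
ω₄ (RR) = (vx − vy + k·ωz)/r = 0.2700/0.04 = 6.7500

(10.7500, 19.2500, 23.2500, 6.7500)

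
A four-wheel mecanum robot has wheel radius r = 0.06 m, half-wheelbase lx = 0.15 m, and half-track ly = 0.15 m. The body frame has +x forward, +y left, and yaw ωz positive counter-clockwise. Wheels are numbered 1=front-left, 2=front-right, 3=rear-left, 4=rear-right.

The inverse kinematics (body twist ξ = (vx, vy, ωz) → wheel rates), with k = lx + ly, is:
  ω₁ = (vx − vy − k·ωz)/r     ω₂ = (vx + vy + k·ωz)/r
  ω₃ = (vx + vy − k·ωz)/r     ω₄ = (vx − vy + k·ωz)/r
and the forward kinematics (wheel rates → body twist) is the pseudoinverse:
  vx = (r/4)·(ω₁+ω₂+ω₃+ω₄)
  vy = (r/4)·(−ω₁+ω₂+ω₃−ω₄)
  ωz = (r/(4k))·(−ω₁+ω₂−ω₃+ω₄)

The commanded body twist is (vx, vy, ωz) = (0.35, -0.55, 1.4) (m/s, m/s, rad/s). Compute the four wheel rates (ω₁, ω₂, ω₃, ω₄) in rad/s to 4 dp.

(8.0000, 3.6667, -10.3333, 22.0000)

k = lx + ly = 0.15 + 0.15 = 0.3000;  k·ωz = 0.3000·1.4 = 0.4200
ω₁ (FL) = (vx − vy − k·ωz)/r = 0.4800/0.06 = 8.0000
ω₂ (FR) = (vx + vy + k·ωz)/r = 0.2200/0.06 = 3.6667
ω₃ (RL) = (vx + vy − k·ωz)/r = -0.6200/0.06 = -10.3333
ω₄ (RR) = (vx − vy + k·ωz)/r = 1.3200/0.06 = 22.0000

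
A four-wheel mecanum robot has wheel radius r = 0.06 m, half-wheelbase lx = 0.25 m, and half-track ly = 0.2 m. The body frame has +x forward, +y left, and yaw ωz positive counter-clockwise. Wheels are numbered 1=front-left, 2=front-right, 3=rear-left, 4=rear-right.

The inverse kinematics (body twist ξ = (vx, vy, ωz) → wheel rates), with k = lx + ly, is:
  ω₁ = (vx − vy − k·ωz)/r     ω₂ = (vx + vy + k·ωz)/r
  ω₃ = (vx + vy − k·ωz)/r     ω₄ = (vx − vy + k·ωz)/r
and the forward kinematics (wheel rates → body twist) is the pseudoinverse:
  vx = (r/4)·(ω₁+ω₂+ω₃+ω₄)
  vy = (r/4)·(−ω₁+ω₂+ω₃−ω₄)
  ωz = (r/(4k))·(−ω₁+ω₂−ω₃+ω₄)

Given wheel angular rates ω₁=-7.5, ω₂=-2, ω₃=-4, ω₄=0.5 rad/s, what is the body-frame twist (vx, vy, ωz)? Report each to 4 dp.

(-0.1950, 0.0150, 0.3333)

k = lx + ly = 0.25 + 0.2 = 0.4500
ω₁+ω₂+ω₃+ω₄ = -13.0000  →  vx = (0.06/4)·-13.0000 = -0.1950
−ω₁+ω₂+ω₃−ω₄ = 1.0000  →  vy = (0.06/4)·1.0000 = 0.0150
−ω₁+ω₂−ω₃+ω₄ = 10.0000  →  ωz = (0.06/1.8000)·10.0000 = 0.3333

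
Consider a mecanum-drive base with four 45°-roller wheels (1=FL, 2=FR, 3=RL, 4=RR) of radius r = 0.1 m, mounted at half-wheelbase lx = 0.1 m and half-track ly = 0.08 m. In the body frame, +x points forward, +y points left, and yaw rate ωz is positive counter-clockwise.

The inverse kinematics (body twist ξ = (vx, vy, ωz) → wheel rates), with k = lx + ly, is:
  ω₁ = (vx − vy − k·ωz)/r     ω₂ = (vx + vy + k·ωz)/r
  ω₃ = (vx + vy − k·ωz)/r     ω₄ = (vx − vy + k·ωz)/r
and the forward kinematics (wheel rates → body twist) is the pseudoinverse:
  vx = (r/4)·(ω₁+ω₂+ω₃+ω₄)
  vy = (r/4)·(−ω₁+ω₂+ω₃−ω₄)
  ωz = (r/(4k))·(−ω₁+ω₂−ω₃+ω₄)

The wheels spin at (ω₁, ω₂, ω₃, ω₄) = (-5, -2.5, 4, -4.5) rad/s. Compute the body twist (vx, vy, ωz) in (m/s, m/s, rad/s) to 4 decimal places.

k = lx + ly = 0.1 + 0.08 = 0.1800
ω₁+ω₂+ω₃+ω₄ = -8.0000  →  vx = (0.1/4)·-8.0000 = -0.2000
−ω₁+ω₂+ω₃−ω₄ = 11.0000  →  vy = (0.1/4)·11.0000 = 0.2750
−ω₁+ω₂−ω₃+ω₄ = -6.0000  →  ωz = (0.1/0.7200)·-6.0000 = -0.8333

(-0.2000, 0.2750, -0.8333)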